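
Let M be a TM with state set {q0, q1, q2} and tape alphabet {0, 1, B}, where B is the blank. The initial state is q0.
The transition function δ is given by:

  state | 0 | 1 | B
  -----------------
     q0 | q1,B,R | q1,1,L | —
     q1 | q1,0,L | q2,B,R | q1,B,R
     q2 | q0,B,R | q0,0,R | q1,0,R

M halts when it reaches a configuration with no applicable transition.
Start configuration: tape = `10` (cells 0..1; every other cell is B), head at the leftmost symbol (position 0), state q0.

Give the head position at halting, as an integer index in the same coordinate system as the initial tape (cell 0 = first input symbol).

q0 | B[1]0B   read 1 → write 1, move L, go to q1
q1 | [B]10B   read B → write B, move R, go to q1
q1 | B[1]0B   read 1 → write B, move R, go to q2
q2 | BB[0]B   read 0 → write B, move R, go to q0
q0 | BBB[B]
At halt the head is at cell 2.

2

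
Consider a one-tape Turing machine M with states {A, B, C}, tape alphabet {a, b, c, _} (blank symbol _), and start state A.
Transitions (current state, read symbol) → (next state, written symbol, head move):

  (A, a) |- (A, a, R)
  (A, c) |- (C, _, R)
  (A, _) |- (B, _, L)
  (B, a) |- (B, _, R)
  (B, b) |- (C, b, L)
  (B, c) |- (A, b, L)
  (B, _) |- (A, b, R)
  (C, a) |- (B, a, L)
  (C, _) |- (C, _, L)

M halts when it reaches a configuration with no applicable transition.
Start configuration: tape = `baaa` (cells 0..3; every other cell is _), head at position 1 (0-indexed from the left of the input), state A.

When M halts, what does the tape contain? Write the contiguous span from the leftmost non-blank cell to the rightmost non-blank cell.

state=A head=1 tape=b[a]aa__   (A,a)→(A,a,R)
state=A head=2 tape=ba[a]a__   (A,a)→(A,a,R)
state=A head=3 tape=baa[a]__   (A,a)→(A,a,R)
state=A head=4 tape=baaa[_]_   (A,_)→(B,_,L)
state=B head=3 tape=baa[a]__   (B,a)→(B,_,R)
state=B head=4 tape=baa_[_]_   (B,_)→(A,b,R)
state=A head=5 tape=baa_b[_]   (A,_)→(B,_,L)
state=B head=4 tape=baa_[b]_   (B,b)→(C,b,L)
state=C head=3 tape=baa[_]b_   (C,_)→(C,_,L)
state=C head=2 tape=ba[a]_b_   (C,a)→(B,a,L)
state=B head=1 tape=b[a]a_b_   (B,a)→(B,_,R)
state=B head=2 tape=b_[a]_b_   (B,a)→(B,_,R)
state=B head=3 tape=b__[_]b_   (B,_)→(A,b,R)
state=A head=4 tape=b__b[b]_
The non-blank tape span at halt is b__bb.

b__bb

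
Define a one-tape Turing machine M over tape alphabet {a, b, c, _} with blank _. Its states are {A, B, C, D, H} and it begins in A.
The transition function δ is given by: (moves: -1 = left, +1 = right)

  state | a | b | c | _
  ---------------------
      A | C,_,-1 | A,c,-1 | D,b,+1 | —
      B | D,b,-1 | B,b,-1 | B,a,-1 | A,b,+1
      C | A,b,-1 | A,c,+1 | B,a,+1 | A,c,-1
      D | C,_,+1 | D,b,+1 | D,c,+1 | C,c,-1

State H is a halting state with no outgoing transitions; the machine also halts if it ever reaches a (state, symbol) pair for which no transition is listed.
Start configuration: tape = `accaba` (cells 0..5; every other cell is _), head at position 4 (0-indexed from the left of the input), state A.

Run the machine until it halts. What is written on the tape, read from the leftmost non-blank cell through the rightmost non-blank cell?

A | acca[b]a_   read b → write c, move -1, go to A
A | acc[a]ca_   read a → write _, move -1, go to C
C | ac[c]_ca_   read c → write a, move +1, go to B
B | aca[_]ca_   read _ → write b, move +1, go to A
A | acab[c]a_   read c → write b, move +1, go to D
D | acabb[a]_   read a → write _, move +1, go to C
C | acabb_[_]   read _ → write c, move -1, go to A
A | acabb[_]c
The non-blank tape span at halt is acabb_c.

acabb_c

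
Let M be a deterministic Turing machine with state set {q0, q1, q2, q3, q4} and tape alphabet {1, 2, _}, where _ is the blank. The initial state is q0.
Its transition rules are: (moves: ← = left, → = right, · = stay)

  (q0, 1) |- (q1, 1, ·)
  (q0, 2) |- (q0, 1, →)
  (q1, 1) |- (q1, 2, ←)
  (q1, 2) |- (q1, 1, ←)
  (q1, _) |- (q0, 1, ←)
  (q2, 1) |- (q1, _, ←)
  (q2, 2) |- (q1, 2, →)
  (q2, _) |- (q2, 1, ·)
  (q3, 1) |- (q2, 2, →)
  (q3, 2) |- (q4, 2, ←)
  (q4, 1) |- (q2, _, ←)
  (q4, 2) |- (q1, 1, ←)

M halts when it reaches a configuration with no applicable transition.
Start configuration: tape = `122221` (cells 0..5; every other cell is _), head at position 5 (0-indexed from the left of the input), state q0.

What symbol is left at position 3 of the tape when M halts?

1

state=q0 head=5 tape=__12222[1]   (q0,1)→(q1,1,·)
state=q1 head=5 tape=__12222[1]   (q1,1)→(q1,2,←)
state=q1 head=4 tape=__1222[2]2   (q1,2)→(q1,1,←)
state=q1 head=3 tape=__122[2]12   (q1,2)→(q1,1,←)
state=q1 head=2 tape=__12[2]112   (q1,2)→(q1,1,←)
state=q1 head=1 tape=__1[2]1112   (q1,2)→(q1,1,←)
state=q1 head=0 tape=__[1]11112   (q1,1)→(q1,2,←)
state=q1 head=-1 tape=_[_]211112   (q1,_)→(q0,1,←)
state=q0 head=-2 tape=[_]1211112
Cell 3 holds 1 when M halts.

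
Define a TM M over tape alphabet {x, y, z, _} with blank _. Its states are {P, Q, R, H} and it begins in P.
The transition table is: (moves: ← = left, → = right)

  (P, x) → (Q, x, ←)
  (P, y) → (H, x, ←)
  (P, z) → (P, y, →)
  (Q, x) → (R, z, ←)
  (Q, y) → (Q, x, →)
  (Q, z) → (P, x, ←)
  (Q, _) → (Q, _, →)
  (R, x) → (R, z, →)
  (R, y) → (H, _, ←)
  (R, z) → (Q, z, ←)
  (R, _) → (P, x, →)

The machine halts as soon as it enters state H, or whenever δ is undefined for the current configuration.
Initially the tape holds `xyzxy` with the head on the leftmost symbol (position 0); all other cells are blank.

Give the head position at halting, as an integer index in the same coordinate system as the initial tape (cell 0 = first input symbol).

0

state=P head=0 tape=_[x]yzxy   (P,x)→(Q,x,←)
state=Q head=-1 tape=[_]xyzxy   (Q,_)→(Q,_,→)
state=Q head=0 tape=_[x]yzxy   (Q,x)→(R,z,←)
state=R head=-1 tape=[_]zyzxy   (R,_)→(P,x,→)
state=P head=0 tape=x[z]yzxy   (P,z)→(P,y,→)
state=P head=1 tape=xy[y]zxy   (P,y)→(H,x,←)
state=H head=0 tape=x[y]xzxy
At halt the head is at cell 0.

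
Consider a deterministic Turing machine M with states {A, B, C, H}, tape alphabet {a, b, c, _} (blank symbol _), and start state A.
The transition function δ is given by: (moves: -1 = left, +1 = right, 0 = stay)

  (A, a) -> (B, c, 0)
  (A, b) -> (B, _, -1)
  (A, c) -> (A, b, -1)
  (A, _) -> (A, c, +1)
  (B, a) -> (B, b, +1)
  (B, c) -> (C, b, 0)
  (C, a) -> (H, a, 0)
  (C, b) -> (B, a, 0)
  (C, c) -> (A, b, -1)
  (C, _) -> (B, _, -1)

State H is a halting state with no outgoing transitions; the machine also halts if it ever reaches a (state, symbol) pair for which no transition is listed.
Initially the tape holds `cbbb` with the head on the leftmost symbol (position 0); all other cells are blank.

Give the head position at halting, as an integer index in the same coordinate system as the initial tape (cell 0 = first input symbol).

0

state=A head=0 tape=_[c]bbb   (A,c)→(A,b,-1)
state=A head=-1 tape=[_]bbbb   (A,_)→(A,c,+1)
state=A head=0 tape=c[b]bbb   (A,b)→(B,_,-1)
state=B head=-1 tape=[c]_bbb   (B,c)→(C,b,0)
state=C head=-1 tape=[b]_bbb   (C,b)→(B,a,0)
state=B head=-1 tape=[a]_bbb   (B,a)→(B,b,+1)
state=B head=0 tape=b[_]bbb
At halt the head is at cell 0.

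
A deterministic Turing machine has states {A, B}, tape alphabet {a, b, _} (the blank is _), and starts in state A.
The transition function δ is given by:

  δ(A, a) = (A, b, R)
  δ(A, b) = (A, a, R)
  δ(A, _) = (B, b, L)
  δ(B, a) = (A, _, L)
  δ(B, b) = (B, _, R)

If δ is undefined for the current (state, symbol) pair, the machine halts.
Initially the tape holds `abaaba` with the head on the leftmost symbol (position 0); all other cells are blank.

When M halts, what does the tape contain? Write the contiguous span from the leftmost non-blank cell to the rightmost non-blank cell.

state=A head=0 tape=[a]baaba__   (A,a)→(A,b,R)
state=A head=1 tape=b[b]aaba__   (A,b)→(A,a,R)
state=A head=2 tape=ba[a]aba__   (A,a)→(A,b,R)
state=A head=3 tape=bab[a]ba__   (A,a)→(A,b,R)
state=A head=4 tape=babb[b]a__   (A,b)→(A,a,R)
state=A head=5 tape=babba[a]__   (A,a)→(A,b,R)
state=A head=6 tape=babbab[_]_   (A,_)→(B,b,L)
state=B head=5 tape=babba[b]b_   (B,b)→(B,_,R)
state=B head=6 tape=babba_[b]_   (B,b)→(B,_,R)
state=B head=7 tape=babba__[_]
The non-blank tape span at halt is babba.

babba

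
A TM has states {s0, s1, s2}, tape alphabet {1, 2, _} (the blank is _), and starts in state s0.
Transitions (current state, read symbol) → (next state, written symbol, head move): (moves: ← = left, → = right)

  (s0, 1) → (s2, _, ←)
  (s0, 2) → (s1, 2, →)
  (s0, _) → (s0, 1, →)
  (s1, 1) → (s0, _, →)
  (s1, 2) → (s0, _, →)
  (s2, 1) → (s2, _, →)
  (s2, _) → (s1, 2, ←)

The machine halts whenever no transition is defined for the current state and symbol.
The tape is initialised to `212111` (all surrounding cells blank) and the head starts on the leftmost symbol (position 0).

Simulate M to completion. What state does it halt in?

state=s0 head=0 tape=[2]12111   (s0,2)→(s1,2,→)
state=s1 head=1 tape=2[1]2111   (s1,1)→(s0,_,→)
state=s0 head=2 tape=2_[2]111   (s0,2)→(s1,2,→)
state=s1 head=3 tape=2_2[1]11   (s1,1)→(s0,_,→)
state=s0 head=4 tape=2_2_[1]1   (s0,1)→(s2,_,←)
state=s2 head=3 tape=2_2[_]_1   (s2,_)→(s1,2,←)
state=s1 head=2 tape=2_[2]2_1   (s1,2)→(s0,_,→)
state=s0 head=3 tape=2__[2]_1   (s0,2)→(s1,2,→)
state=s1 head=4 tape=2__2[_]1
No transition is defined for (s1, _); M halts in state s1.

s1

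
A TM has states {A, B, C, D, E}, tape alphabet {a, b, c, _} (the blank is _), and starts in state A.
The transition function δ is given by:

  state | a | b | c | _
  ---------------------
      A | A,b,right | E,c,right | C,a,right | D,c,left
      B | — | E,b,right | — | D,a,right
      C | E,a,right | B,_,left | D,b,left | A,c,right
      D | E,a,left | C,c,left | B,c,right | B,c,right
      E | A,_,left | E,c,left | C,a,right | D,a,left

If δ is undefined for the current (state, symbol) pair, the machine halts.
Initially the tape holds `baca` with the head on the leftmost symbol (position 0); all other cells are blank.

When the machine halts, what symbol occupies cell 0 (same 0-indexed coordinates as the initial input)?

a

A | [b]aca__   read b → write c, move right, go to E
E | c[a]ca__   read a → write _, move left, go to A
A | [c]_ca__   read c → write a, move right, go to C
C | a[_]ca__   read _ → write c, move right, go to A
A | ac[c]a__   read c → write a, move right, go to C
C | aca[a]__   read a → write a, move right, go to E
E | acaa[_]_   read _ → write a, move left, go to D
D | aca[a]a_   read a → write a, move left, go to E
E | ac[a]aa_   read a → write _, move left, go to A
A | a[c]_aa_   read c → write a, move right, go to C
C | aa[_]aa_   read _ → write c, move right, go to A
A | aac[a]a_   read a → write b, move right, go to A
A | aacb[a]_   read a → write b, move right, go to A
A | aacbb[_]   read _ → write c, move left, go to D
D | aacb[b]c   read b → write c, move left, go to C
C | aac[b]cc   read b → write _, move left, go to B
B | aa[c]_cc
Cell 0 holds a when M halts.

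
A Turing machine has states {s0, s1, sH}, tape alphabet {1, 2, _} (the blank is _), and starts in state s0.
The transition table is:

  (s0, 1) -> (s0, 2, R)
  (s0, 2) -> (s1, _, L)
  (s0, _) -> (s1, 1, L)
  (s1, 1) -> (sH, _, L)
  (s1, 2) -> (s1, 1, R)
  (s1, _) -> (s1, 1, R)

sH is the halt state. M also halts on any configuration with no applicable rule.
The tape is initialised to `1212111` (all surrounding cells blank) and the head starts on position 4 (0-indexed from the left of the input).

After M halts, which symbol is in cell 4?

2

s0 | 1212[1]11_   read 1 → write 2, move R, go to s0
s0 | 12122[1]1_   read 1 → write 2, move R, go to s0
s0 | 121222[1]_   read 1 → write 2, move R, go to s0
s0 | 1212222[_]   read _ → write 1, move L, go to s1
s1 | 121222[2]1   read 2 → write 1, move R, go to s1
s1 | 1212221[1]   read 1 → write _, move L, go to sH
sH | 121222[1]_
Cell 4 holds 2 when M halts.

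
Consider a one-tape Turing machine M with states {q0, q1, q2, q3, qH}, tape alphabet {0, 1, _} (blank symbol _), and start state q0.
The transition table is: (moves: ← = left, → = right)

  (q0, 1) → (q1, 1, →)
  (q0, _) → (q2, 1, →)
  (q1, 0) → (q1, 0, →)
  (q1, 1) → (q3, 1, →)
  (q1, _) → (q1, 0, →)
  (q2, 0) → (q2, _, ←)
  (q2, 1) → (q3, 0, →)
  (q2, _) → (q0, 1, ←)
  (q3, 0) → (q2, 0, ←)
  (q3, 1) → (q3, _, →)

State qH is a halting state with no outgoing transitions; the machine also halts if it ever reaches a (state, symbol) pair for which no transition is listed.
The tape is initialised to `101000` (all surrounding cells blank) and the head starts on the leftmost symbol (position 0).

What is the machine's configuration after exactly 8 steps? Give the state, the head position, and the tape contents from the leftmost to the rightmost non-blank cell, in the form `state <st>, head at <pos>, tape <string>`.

state q2, head at 0, tape 1__000

q0 | [1]01000   read 1 → write 1, move →, go to q1
q1 | 1[0]1000   read 0 → write 0, move →, go to q1
q1 | 10[1]000   read 1 → write 1, move →, go to q3
q3 | 101[0]00   read 0 → write 0, move ←, go to q2
q2 | 10[1]000   read 1 → write 0, move →, go to q3
q3 | 100[0]00   read 0 → write 0, move ←, go to q2
q2 | 10[0]000   read 0 → write _, move ←, go to q2
q2 | 1[0]_000   read 0 → write _, move ←, go to q2
q2 | [1]__000
After 8 steps: state q2, head at 0, tape 1__000.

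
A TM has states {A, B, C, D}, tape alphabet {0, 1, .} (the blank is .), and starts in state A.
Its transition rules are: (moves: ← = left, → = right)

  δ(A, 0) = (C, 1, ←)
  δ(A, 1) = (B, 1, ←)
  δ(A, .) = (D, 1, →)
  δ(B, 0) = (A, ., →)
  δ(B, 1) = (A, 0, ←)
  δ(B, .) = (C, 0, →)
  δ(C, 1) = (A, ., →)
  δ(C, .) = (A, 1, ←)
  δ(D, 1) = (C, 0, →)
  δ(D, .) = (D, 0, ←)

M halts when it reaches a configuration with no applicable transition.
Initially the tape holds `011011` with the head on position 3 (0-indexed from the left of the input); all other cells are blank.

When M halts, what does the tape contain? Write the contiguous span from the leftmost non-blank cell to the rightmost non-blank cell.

01000.00

A | 011[0]11..   read 0 → write 1, move ←, go to C
C | 01[1]111..   read 1 → write ., move →, go to A
A | 01.[1]11..   read 1 → write 1, move ←, go to B
B | 01[.]111..   read . → write 0, move →, go to C
C | 010[1]11..   read 1 → write ., move →, go to A
A | 010.[1]1..   read 1 → write 1, move ←, go to B
B | 010[.]11..   read . → write 0, move →, go to C
C | 0100[1]1..   read 1 → write ., move →, go to A
A | 0100.[1]..   read 1 → write 1, move ←, go to B
B | 0100[.]1..   read . → write 0, move →, go to C
C | 01000[1]..   read 1 → write ., move →, go to A
A | 01000.[.].   read . → write 1, move →, go to D
D | 01000.1[.]   read . → write 0, move ←, go to D
D | 01000.[1]0   read 1 → write 0, move →, go to C
C | 01000.0[0]
The non-blank tape span at halt is 01000.00.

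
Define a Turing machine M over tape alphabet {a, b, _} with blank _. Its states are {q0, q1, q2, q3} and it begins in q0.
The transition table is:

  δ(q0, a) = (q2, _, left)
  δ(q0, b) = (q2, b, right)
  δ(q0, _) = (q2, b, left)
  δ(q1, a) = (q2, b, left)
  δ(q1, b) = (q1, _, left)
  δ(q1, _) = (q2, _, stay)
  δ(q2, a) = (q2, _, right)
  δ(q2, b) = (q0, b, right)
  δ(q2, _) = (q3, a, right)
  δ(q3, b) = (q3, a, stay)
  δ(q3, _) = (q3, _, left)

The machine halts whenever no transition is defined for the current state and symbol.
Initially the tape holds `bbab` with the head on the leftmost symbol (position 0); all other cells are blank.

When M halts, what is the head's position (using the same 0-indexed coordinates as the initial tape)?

5

state=q0 head=0 tape=[b]bab___   (q0,b)→(q2,b,right)
state=q2 head=1 tape=b[b]ab___   (q2,b)→(q0,b,right)
state=q0 head=2 tape=bb[a]b___   (q0,a)→(q2,_,left)
state=q2 head=1 tape=b[b]_b___   (q2,b)→(q0,b,right)
state=q0 head=2 tape=bb[_]b___   (q0,_)→(q2,b,left)
state=q2 head=1 tape=b[b]bb___   (q2,b)→(q0,b,right)
state=q0 head=2 tape=bb[b]b___   (q0,b)→(q2,b,right)
state=q2 head=3 tape=bbb[b]___   (q2,b)→(q0,b,right)
state=q0 head=4 tape=bbbb[_]__   (q0,_)→(q2,b,left)
state=q2 head=3 tape=bbb[b]b__   (q2,b)→(q0,b,right)
state=q0 head=4 tape=bbbb[b]__   (q0,b)→(q2,b,right)
state=q2 head=5 tape=bbbbb[_]_   (q2,_)→(q3,a,right)
state=q3 head=6 tape=bbbbba[_]   (q3,_)→(q3,_,left)
state=q3 head=5 tape=bbbbb[a]_
At halt the head is at cell 5.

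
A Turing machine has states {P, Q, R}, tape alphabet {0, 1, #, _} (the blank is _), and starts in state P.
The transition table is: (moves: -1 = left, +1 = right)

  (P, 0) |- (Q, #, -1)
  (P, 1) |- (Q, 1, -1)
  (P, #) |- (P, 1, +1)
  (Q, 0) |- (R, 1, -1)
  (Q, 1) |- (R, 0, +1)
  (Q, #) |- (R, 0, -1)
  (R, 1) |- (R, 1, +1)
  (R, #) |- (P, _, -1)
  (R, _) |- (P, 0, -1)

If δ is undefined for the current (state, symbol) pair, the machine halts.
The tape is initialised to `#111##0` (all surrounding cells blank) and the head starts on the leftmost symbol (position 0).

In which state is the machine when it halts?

state=P head=0 tape=[#]111##0   (P,#)→(P,1,+1)
state=P head=1 tape=1[1]11##0   (P,1)→(Q,1,-1)
state=Q head=0 tape=[1]111##0   (Q,1)→(R,0,+1)
state=R head=1 tape=0[1]11##0   (R,1)→(R,1,+1)
state=R head=2 tape=01[1]1##0   (R,1)→(R,1,+1)
state=R head=3 tape=011[1]##0   (R,1)→(R,1,+1)
state=R head=4 tape=0111[#]#0   (R,#)→(P,_,-1)
state=P head=3 tape=011[1]_#0   (P,1)→(Q,1,-1)
state=Q head=2 tape=01[1]1_#0   (Q,1)→(R,0,+1)
state=R head=3 tape=010[1]_#0   (R,1)→(R,1,+1)
state=R head=4 tape=0101[_]#0   (R,_)→(P,0,-1)
state=P head=3 tape=010[1]0#0   (P,1)→(Q,1,-1)
state=Q head=2 tape=01[0]10#0   (Q,0)→(R,1,-1)
state=R head=1 tape=0[1]110#0   (R,1)→(R,1,+1)
state=R head=2 tape=01[1]10#0   (R,1)→(R,1,+1)
state=R head=3 tape=011[1]0#0   (R,1)→(R,1,+1)
state=R head=4 tape=0111[0]#0
No transition is defined for (R, 0); M halts in state R.

R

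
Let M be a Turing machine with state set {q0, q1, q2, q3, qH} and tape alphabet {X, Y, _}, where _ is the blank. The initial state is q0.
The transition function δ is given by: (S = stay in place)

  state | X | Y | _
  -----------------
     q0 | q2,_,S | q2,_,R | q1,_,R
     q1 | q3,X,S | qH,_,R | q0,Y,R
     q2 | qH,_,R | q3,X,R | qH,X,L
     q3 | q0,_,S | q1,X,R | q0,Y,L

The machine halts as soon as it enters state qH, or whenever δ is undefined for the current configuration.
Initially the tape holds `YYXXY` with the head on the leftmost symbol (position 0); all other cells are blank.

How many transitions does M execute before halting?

8

state=q0 head=0 tape=[Y]YXXY_   (q0,Y)→(q2,_,R)
state=q2 head=1 tape=_[Y]XXY_   (q2,Y)→(q3,X,R)
state=q3 head=2 tape=_X[X]XY_   (q3,X)→(q0,_,S)
state=q0 head=2 tape=_X[_]XY_   (q0,_)→(q1,_,R)
state=q1 head=3 tape=_X_[X]Y_   (q1,X)→(q3,X,S)
state=q3 head=3 tape=_X_[X]Y_   (q3,X)→(q0,_,S)
state=q0 head=3 tape=_X_[_]Y_   (q0,_)→(q1,_,R)
state=q1 head=4 tape=_X__[Y]_   (q1,Y)→(qH,_,R)
state=qH head=5 tape=_X___[_]
M halts after 8 transitions.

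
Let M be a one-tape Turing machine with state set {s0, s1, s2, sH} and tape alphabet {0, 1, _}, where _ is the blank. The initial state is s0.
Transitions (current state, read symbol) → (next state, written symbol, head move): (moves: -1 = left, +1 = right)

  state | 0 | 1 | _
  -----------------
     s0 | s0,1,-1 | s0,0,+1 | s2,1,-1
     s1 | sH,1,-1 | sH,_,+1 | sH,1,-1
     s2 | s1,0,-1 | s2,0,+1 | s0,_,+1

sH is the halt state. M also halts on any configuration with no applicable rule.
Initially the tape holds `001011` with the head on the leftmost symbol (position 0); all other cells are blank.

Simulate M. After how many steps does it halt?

state=s0 head=0 tape=____[0]01011_   (s0,0)→(s0,1,-1)
state=s0 head=-1 tape=___[_]101011_   (s0,_)→(s2,1,-1)
state=s2 head=-2 tape=__[_]1101011_   (s2,_)→(s0,_,+1)
state=s0 head=-1 tape=___[1]101011_   (s0,1)→(s0,0,+1)
state=s0 head=0 tape=___0[1]01011_   (s0,1)→(s0,0,+1)
state=s0 head=1 tape=___00[0]1011_   (s0,0)→(s0,1,-1)
state=s0 head=0 tape=___0[0]11011_   (s0,0)→(s0,1,-1)
state=s0 head=-1 tape=___[0]111011_   (s0,0)→(s0,1,-1)
state=s0 head=-2 tape=__[_]1111011_   (s0,_)→(s2,1,-1)
state=s2 head=-3 tape=_[_]11111011_   (s2,_)→(s0,_,+1)
state=s0 head=-2 tape=__[1]1111011_   (s0,1)→(s0,0,+1)
state=s0 head=-1 tape=__0[1]111011_   (s0,1)→(s0,0,+1)
state=s0 head=0 tape=__00[1]11011_   (s0,1)→(s0,0,+1)
state=s0 head=1 tape=__000[1]1011_   (s0,1)→(s0,0,+1)
state=s0 head=2 tape=__0000[1]011_   (s0,1)→(s0,0,+1)
state=s0 head=3 tape=__00000[0]11_   (s0,0)→(s0,1,-1)
state=s0 head=2 tape=__0000[0]111_   (s0,0)→(s0,1,-1)
state=s0 head=1 tape=__000[0]1111_   (s0,0)→(s0,1,-1)
state=s0 head=0 tape=__00[0]11111_   (s0,0)→(s0,1,-1)
state=s0 head=-1 tape=__0[0]111111_   (s0,0)→(s0,1,-1)
state=s0 head=-2 tape=__[0]1111111_   (s0,0)→(s0,1,-1)
state=s0 head=-3 tape=_[_]11111111_   (s0,_)→(s2,1,-1)
state=s2 head=-4 tape=[_]111111111_   (s2,_)→(s0,_,+1)
state=s0 head=-3 tape=_[1]11111111_   (s0,1)→(s0,0,+1)
state=s0 head=-2 tape=_0[1]1111111_   (s0,1)→(s0,0,+1)
state=s0 head=-1 tape=_00[1]111111_   (s0,1)→(s0,0,+1)
state=s0 head=0 tape=_000[1]11111_   (s0,1)→(s0,0,+1)
state=s0 head=1 tape=_0000[1]1111_   (s0,1)→(s0,0,+1)
state=s0 head=2 tape=_00000[1]111_   (s0,1)→(s0,0,+1)
state=s0 head=3 tape=_000000[1]11_   (s0,1)→(s0,0,+1)
state=s0 head=4 tape=_0000000[1]1_   (s0,1)→(s0,0,+1)
state=s0 head=5 tape=_00000000[1]_   (s0,1)→(s0,0,+1)
state=s0 head=6 tape=_000000000[_]   (s0,_)→(s2,1,-1)
state=s2 head=5 tape=_00000000[0]1   (s2,0)→(s1,0,-1)
state=s1 head=4 tape=_0000000[0]01   (s1,0)→(sH,1,-1)
state=sH head=3 tape=_000000[0]101
M halts after 35 transitions.

35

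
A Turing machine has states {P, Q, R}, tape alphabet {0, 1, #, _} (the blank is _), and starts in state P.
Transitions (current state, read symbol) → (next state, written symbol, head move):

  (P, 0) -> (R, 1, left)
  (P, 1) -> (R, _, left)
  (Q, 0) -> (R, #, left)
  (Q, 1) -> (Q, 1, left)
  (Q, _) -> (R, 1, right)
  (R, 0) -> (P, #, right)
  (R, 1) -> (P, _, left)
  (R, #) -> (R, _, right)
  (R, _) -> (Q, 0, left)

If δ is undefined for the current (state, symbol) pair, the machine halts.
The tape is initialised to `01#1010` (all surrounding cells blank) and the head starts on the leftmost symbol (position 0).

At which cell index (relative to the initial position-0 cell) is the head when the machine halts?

state=P head=0 tape=__[0]1#1010   (P,0)→(R,1,left)
state=R head=-1 tape=_[_]11#1010   (R,_)→(Q,0,left)
state=Q head=-2 tape=[_]011#1010   (Q,_)→(R,1,right)
state=R head=-1 tape=1[0]11#1010   (R,0)→(P,#,right)
state=P head=0 tape=1#[1]1#1010   (P,1)→(R,_,left)
state=R head=-1 tape=1[#]_1#1010   (R,#)→(R,_,right)
state=R head=0 tape=1_[_]1#1010   (R,_)→(Q,0,left)
state=Q head=-1 tape=1[_]01#1010   (Q,_)→(R,1,right)
state=R head=0 tape=11[0]1#1010   (R,0)→(P,#,right)
state=P head=1 tape=11#[1]#1010   (P,1)→(R,_,left)
state=R head=0 tape=11[#]_#1010   (R,#)→(R,_,right)
state=R head=1 tape=11_[_]#1010   (R,_)→(Q,0,left)
state=Q head=0 tape=11[_]0#1010   (Q,_)→(R,1,right)
state=R head=1 tape=111[0]#1010   (R,0)→(P,#,right)
state=P head=2 tape=111#[#]1010
At halt the head is at cell 2.

2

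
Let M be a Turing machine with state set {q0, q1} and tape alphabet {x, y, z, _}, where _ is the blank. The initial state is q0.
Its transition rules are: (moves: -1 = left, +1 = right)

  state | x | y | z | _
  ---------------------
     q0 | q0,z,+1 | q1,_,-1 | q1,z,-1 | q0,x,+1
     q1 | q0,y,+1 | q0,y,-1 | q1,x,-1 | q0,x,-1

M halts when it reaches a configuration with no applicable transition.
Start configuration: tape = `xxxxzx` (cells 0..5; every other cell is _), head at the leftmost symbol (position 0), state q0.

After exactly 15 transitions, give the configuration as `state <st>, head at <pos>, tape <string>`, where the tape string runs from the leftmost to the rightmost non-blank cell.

state=q0 head=0 tape=__[x]xxxzx   (q0,x)→(q0,z,+1)
state=q0 head=1 tape=__z[x]xxzx   (q0,x)→(q0,z,+1)
state=q0 head=2 tape=__zz[x]xzx   (q0,x)→(q0,z,+1)
state=q0 head=3 tape=__zzz[x]zx   (q0,x)→(q0,z,+1)
state=q0 head=4 tape=__zzzz[z]x   (q0,z)→(q1,z,-1)
state=q1 head=3 tape=__zzz[z]zx   (q1,z)→(q1,x,-1)
state=q1 head=2 tape=__zz[z]xzx   (q1,z)→(q1,x,-1)
state=q1 head=1 tape=__z[z]xxzx   (q1,z)→(q1,x,-1)
state=q1 head=0 tape=__[z]xxxzx   (q1,z)→(q1,x,-1)
state=q1 head=-1 tape=_[_]xxxxzx   (q1,_)→(q0,x,-1)
state=q0 head=-2 tape=[_]xxxxxzx   (q0,_)→(q0,x,+1)
state=q0 head=-1 tape=x[x]xxxxzx   (q0,x)→(q0,z,+1)
state=q0 head=0 tape=xz[x]xxxzx   (q0,x)→(q0,z,+1)
state=q0 head=1 tape=xzz[x]xxzx   (q0,x)→(q0,z,+1)
state=q0 head=2 tape=xzzz[x]xzx   (q0,x)→(q0,z,+1)
state=q0 head=3 tape=xzzzz[x]zx
After 15 steps: state q0, head at 3, tape xzzzzxzx.

state q0, head at 3, tape xzzzzxzx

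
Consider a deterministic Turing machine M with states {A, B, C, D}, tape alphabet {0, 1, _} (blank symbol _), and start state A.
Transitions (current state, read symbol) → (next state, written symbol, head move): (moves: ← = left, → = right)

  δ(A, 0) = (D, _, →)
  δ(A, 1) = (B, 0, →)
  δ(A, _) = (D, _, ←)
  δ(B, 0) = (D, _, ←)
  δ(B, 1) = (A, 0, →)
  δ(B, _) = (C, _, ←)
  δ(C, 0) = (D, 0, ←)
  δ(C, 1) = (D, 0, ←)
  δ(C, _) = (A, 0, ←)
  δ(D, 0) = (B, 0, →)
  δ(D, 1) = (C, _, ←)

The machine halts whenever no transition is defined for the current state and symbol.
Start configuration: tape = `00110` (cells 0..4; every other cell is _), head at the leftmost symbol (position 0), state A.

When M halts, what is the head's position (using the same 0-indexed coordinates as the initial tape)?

state=A head=0 tape=[0]0110   (A,0)→(D,_,→)
state=D head=1 tape=_[0]110   (D,0)→(B,0,→)
state=B head=2 tape=_0[1]10   (B,1)→(A,0,→)
state=A head=3 tape=_00[1]0   (A,1)→(B,0,→)
state=B head=4 tape=_000[0]   (B,0)→(D,_,←)
state=D head=3 tape=_00[0]_   (D,0)→(B,0,→)
state=B head=4 tape=_000[_]   (B,_)→(C,_,←)
state=C head=3 tape=_00[0]_   (C,0)→(D,0,←)
state=D head=2 tape=_0[0]0_   (D,0)→(B,0,→)
state=B head=3 tape=_00[0]_   (B,0)→(D,_,←)
state=D head=2 tape=_0[0]__   (D,0)→(B,0,→)
state=B head=3 tape=_00[_]_   (B,_)→(C,_,←)
state=C head=2 tape=_0[0]__   (C,0)→(D,0,←)
state=D head=1 tape=_[0]0__   (D,0)→(B,0,→)
state=B head=2 tape=_0[0]__   (B,0)→(D,_,←)
state=D head=1 tape=_[0]___   (D,0)→(B,0,→)
state=B head=2 tape=_0[_]__   (B,_)→(C,_,←)
state=C head=1 tape=_[0]___   (C,0)→(D,0,←)
state=D head=0 tape=[_]0___
At halt the head is at cell 0.

0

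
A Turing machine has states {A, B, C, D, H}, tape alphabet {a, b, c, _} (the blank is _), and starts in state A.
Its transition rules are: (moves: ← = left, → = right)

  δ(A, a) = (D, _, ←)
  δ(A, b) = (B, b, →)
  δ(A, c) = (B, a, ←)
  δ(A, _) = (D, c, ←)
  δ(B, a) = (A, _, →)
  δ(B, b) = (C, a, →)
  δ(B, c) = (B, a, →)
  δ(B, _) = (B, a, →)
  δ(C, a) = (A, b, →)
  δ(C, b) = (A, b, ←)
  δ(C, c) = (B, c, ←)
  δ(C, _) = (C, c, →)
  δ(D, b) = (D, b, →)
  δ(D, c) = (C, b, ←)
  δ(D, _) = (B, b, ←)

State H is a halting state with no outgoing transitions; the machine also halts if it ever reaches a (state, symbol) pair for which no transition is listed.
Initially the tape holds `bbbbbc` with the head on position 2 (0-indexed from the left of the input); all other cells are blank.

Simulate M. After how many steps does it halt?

34

A | __bb[b]bbc   read b → write b, move →, go to B
B | __bbb[b]bc   read b → write a, move →, go to C
C | __bbba[b]c   read b → write b, move ←, go to A
A | __bbb[a]bc   read a → write _, move ←, go to D
D | __bb[b]_bc   read b → write b, move →, go to D
D | __bbb[_]bc   read _ → write b, move ←, go to B
B | __bb[b]bbc   read b → write a, move →, go to C
C | __bba[b]bc   read b → write b, move ←, go to A
A | __bb[a]bbc   read a → write _, move ←, go to D
D | __b[b]_bbc   read b → write b, move →, go to D
D | __bb[_]bbc   read _ → write b, move ←, go to B
B | __b[b]bbbc   read b → write a, move →, go to C
C | __ba[b]bbc   read b → write b, move ←, go to A
A | __b[a]bbbc   read a → write _, move ←, go to D
D | __[b]_bbbc   read b → write b, move →, go to D
D | __b[_]bbbc   read _ → write b, move ←, go to B
B | __[b]bbbbc   read b → write a, move →, go to C
C | __a[b]bbbc   read b → write b, move ←, go to A
A | __[a]bbbbc   read a → write _, move ←, go to D
D | _[_]_bbbbc   read _ → write b, move ←, go to B
B | [_]b_bbbbc   read _ → write a, move →, go to B
B | a[b]_bbbbc   read b → write a, move →, go to C
C | aa[_]bbbbc   read _ → write c, move →, go to C
C | aac[b]bbbc   read b → write b, move ←, go to A
A | aa[c]bbbbc   read c → write a, move ←, go to B
B | a[a]abbbbc   read a → write _, move →, go to A
A | a_[a]bbbbc   read a → write _, move ←, go to D
D | a[_]_bbbbc   read _ → write b, move ←, go to B
B | [a]b_bbbbc   read a → write _, move →, go to A
A | _[b]_bbbbc   read b → write b, move →, go to B
B | _b[_]bbbbc   read _ → write a, move →, go to B
B | _ba[b]bbbc   read b → write a, move →, go to C
C | _baa[b]bbc   read b → write b, move ←, go to A
A | _ba[a]bbbc   read a → write _, move ←, go to D
D | _b[a]_bbbc
M halts after 34 transitions.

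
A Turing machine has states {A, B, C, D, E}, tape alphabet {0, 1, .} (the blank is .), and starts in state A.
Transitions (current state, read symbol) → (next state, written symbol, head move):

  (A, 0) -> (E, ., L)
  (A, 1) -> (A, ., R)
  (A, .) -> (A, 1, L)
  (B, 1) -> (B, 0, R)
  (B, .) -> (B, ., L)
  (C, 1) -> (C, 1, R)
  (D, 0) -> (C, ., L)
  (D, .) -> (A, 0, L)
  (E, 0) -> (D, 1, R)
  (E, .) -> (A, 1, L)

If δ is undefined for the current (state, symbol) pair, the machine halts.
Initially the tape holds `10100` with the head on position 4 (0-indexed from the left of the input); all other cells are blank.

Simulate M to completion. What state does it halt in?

E

A | 1010[0]   read 0 → write ., move L, go to E
E | 101[0].   read 0 → write 1, move R, go to D
D | 1011[.]   read . → write 0, move L, go to A
A | 101[1]0   read 1 → write ., move R, go to A
A | 101.[0]   read 0 → write ., move L, go to E
E | 101[.].   read . → write 1, move L, go to A
A | 10[1]1.   read 1 → write ., move R, go to A
A | 10.[1].   read 1 → write ., move R, go to A
A | 10..[.]   read . → write 1, move L, go to A
A | 10.[.]1   read . → write 1, move L, go to A
A | 10[.]11   read . → write 1, move L, go to A
A | 1[0]111   read 0 → write ., move L, go to E
E | [1].111
No transition is defined for (E, 1); M halts in state E.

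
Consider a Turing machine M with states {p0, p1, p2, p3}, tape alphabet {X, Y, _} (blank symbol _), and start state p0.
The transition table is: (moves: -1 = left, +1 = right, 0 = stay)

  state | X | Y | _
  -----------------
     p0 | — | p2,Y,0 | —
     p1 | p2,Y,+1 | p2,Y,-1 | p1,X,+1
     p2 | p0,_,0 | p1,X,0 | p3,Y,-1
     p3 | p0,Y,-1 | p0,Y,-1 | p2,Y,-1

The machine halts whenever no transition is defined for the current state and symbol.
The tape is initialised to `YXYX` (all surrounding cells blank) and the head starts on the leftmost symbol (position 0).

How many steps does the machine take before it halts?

4

p0 | [Y]XYX   read Y → write Y, move 0, go to p2
p2 | [Y]XYX   read Y → write X, move 0, go to p1
p1 | [X]XYX   read X → write Y, move +1, go to p2
p2 | Y[X]YX   read X → write _, move 0, go to p0
p0 | Y[_]YX
M halts after 4 transitions.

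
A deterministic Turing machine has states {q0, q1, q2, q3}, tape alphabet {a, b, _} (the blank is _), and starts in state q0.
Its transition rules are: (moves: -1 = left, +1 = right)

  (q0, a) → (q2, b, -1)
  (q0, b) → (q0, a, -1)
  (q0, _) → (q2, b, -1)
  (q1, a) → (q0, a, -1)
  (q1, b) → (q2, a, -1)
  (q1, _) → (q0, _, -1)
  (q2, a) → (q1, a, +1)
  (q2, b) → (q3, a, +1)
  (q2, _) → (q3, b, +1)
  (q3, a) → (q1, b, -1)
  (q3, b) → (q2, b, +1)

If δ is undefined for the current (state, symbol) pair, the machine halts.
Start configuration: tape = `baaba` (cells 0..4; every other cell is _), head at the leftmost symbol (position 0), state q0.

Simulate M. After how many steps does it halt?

state=q0 head=0 tape=__[b]aaba__   (q0,b)→(q0,a,-1)
state=q0 head=-1 tape=_[_]aaaba__   (q0,_)→(q2,b,-1)
state=q2 head=-2 tape=[_]baaaba__   (q2,_)→(q3,b,+1)
state=q3 head=-1 tape=b[b]aaaba__   (q3,b)→(q2,b,+1)
state=q2 head=0 tape=bb[a]aaba__   (q2,a)→(q1,a,+1)
state=q1 head=1 tape=bba[a]aba__   (q1,a)→(q0,a,-1)
state=q0 head=0 tape=bb[a]aaba__   (q0,a)→(q2,b,-1)
state=q2 head=-1 tape=b[b]baaba__   (q2,b)→(q3,a,+1)
state=q3 head=0 tape=ba[b]aaba__   (q3,b)→(q2,b,+1)
state=q2 head=1 tape=bab[a]aba__   (q2,a)→(q1,a,+1)
state=q1 head=2 tape=baba[a]ba__   (q1,a)→(q0,a,-1)
state=q0 head=1 tape=bab[a]aba__   (q0,a)→(q2,b,-1)
state=q2 head=0 tape=ba[b]baba__   (q2,b)→(q3,a,+1)
state=q3 head=1 tape=baa[b]aba__   (q3,b)→(q2,b,+1)
state=q2 head=2 tape=baab[a]ba__   (q2,a)→(q1,a,+1)
state=q1 head=3 tape=baaba[b]a__   (q1,b)→(q2,a,-1)
state=q2 head=2 tape=baab[a]aa__   (q2,a)→(q1,a,+1)
state=q1 head=3 tape=baaba[a]a__   (q1,a)→(q0,a,-1)
state=q0 head=2 tape=baab[a]aa__   (q0,a)→(q2,b,-1)
state=q2 head=1 tape=baa[b]baa__   (q2,b)→(q3,a,+1)
state=q3 head=2 tape=baaa[b]aa__   (q3,b)→(q2,b,+1)
state=q2 head=3 tape=baaab[a]a__   (q2,a)→(q1,a,+1)
state=q1 head=4 tape=baaaba[a]__   (q1,a)→(q0,a,-1)
state=q0 head=3 tape=baaab[a]a__   (q0,a)→(q2,b,-1)
state=q2 head=2 tape=baaa[b]ba__   (q2,b)→(q3,a,+1)
state=q3 head=3 tape=baaaa[b]a__   (q3,b)→(q2,b,+1)
state=q2 head=4 tape=baaaab[a]__   (q2,a)→(q1,a,+1)
state=q1 head=5 tape=baaaaba[_]_   (q1,_)→(q0,_,-1)
state=q0 head=4 tape=baaaab[a]__   (q0,a)→(q2,b,-1)
state=q2 head=3 tape=baaaa[b]b__   (q2,b)→(q3,a,+1)
state=q3 head=4 tape=baaaaa[b]__   (q3,b)→(q2,b,+1)
state=q2 head=5 tape=baaaaab[_]_   (q2,_)→(q3,b,+1)
state=q3 head=6 tape=baaaaabb[_]
M halts after 32 transitions.

32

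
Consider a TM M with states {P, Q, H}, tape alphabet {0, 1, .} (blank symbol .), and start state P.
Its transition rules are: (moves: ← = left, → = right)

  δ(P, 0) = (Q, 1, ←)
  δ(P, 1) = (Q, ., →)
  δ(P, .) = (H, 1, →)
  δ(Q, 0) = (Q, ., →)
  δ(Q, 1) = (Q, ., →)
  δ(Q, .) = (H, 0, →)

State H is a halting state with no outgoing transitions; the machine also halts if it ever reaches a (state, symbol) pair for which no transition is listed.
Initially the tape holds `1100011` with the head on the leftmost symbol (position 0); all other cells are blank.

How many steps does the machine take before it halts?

8

state=P head=0 tape=[1]100011..   (P,1)→(Q,.,→)
state=Q head=1 tape=.[1]00011..   (Q,1)→(Q,.,→)
state=Q head=2 tape=..[0]0011..   (Q,0)→(Q,.,→)
state=Q head=3 tape=...[0]011..   (Q,0)→(Q,.,→)
state=Q head=4 tape=....[0]11..   (Q,0)→(Q,.,→)
state=Q head=5 tape=.....[1]1..   (Q,1)→(Q,.,→)
state=Q head=6 tape=......[1]..   (Q,1)→(Q,.,→)
state=Q head=7 tape=.......[.].   (Q,.)→(H,0,→)
state=H head=8 tape=.......0[.]
M halts after 8 transitions.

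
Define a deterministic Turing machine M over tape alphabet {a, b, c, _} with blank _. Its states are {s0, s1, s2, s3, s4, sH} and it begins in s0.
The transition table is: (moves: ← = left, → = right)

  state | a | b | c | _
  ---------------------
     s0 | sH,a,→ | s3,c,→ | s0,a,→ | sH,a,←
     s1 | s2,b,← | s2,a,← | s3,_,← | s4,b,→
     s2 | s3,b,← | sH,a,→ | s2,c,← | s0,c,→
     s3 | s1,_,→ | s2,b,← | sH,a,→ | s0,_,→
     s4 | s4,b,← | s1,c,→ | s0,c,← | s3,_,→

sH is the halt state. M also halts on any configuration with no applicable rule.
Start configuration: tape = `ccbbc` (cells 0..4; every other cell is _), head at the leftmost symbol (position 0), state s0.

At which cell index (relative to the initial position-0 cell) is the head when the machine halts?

2

state=s0 head=0 tape=[c]cbbc   (s0,c)→(s0,a,→)
state=s0 head=1 tape=a[c]bbc   (s0,c)→(s0,a,→)
state=s0 head=2 tape=aa[b]bc   (s0,b)→(s3,c,→)
state=s3 head=3 tape=aac[b]c   (s3,b)→(s2,b,←)
state=s2 head=2 tape=aa[c]bc   (s2,c)→(s2,c,←)
state=s2 head=1 tape=a[a]cbc   (s2,a)→(s3,b,←)
state=s3 head=0 tape=[a]bcbc   (s3,a)→(s1,_,→)
state=s1 head=1 tape=_[b]cbc   (s1,b)→(s2,a,←)
state=s2 head=0 tape=[_]acbc   (s2,_)→(s0,c,→)
state=s0 head=1 tape=c[a]cbc   (s0,a)→(sH,a,→)
state=sH head=2 tape=ca[c]bc
At halt the head is at cell 2.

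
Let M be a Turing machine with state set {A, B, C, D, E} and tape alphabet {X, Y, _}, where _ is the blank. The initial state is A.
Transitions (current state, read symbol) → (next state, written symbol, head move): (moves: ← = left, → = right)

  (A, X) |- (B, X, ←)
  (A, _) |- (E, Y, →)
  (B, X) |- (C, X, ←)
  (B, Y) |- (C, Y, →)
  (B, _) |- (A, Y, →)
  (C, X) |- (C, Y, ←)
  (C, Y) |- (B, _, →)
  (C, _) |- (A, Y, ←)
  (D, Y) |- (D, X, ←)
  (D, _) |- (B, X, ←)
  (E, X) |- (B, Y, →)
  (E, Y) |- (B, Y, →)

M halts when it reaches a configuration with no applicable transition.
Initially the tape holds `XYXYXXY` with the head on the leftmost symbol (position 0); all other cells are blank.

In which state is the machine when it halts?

state=A head=0 tape=_[X]YXYXXY   (A,X)→(B,X,←)
state=B head=-1 tape=[_]XYXYXXY   (B,_)→(A,Y,→)
state=A head=0 tape=Y[X]YXYXXY   (A,X)→(B,X,←)
state=B head=-1 tape=[Y]XYXYXXY   (B,Y)→(C,Y,→)
state=C head=0 tape=Y[X]YXYXXY   (C,X)→(C,Y,←)
state=C head=-1 tape=[Y]YYXYXXY   (C,Y)→(B,_,→)
state=B head=0 tape=_[Y]YXYXXY   (B,Y)→(C,Y,→)
state=C head=1 tape=_Y[Y]XYXXY   (C,Y)→(B,_,→)
state=B head=2 tape=_Y_[X]YXXY   (B,X)→(C,X,←)
state=C head=1 tape=_Y[_]XYXXY   (C,_)→(A,Y,←)
state=A head=0 tape=_[Y]YXYXXY
No transition is defined for (A, Y); M halts in state A.

A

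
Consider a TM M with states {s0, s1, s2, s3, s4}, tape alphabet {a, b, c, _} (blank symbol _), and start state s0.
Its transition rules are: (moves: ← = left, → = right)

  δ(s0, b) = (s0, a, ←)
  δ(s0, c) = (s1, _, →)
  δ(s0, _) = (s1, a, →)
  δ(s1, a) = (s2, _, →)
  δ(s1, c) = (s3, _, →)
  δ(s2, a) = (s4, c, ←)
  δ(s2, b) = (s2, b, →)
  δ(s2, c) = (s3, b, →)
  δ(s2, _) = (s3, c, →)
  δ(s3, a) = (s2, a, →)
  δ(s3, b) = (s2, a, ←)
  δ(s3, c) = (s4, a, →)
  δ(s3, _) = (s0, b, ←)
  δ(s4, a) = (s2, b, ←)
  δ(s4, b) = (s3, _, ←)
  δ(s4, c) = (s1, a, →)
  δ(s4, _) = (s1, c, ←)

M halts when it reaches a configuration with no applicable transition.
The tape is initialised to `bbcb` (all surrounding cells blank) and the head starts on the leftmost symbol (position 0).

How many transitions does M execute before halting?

25

s0 | _[b]bcb____   read b → write a, move ←, go to s0
s0 | [_]abcb____   read _ → write a, move →, go to s1
s1 | a[a]bcb____   read a → write _, move →, go to s2
s2 | a_[b]cb____   read b → write b, move →, go to s2
s2 | a_b[c]b____   read c → write b, move →, go to s3
s3 | a_bb[b]____   read b → write a, move ←, go to s2
s2 | a_b[b]a____   read b → write b, move →, go to s2
s2 | a_bb[a]____   read a → write c, move ←, go to s4
s4 | a_b[b]c____   read b → write _, move ←, go to s3
s3 | a_[b]_c____   read b → write a, move ←, go to s2
s2 | a[_]a_c____   read _ → write c, move →, go to s3
s3 | ac[a]_c____   read a → write a, move →, go to s2
s2 | aca[_]c____   read _ → write c, move →, go to s3
s3 | acac[c]____   read c → write a, move →, go to s4
s4 | acaca[_]___   read _ → write c, move ←, go to s1
s1 | acac[a]c___   read a → write _, move →, go to s2
s2 | acac_[c]___   read c → write b, move →, go to s3
s3 | acac_b[_]__   read _ → write b, move ←, go to s0
s0 | acac_[b]b__   read b → write a, move ←, go to s0
s0 | acac[_]ab__   read _ → write a, move →, go to s1
s1 | acaca[a]b__   read a → write _, move →, go to s2
s2 | acaca_[b]__   read b → write b, move →, go to s2
s2 | acaca_b[_]_   read _ → write c, move →, go to s3
s3 | acaca_bc[_]   read _ → write b, move ←, go to s0
s0 | acaca_b[c]b   read c → write _, move →, go to s1
s1 | acaca_b_[b]
M halts after 25 transitions.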